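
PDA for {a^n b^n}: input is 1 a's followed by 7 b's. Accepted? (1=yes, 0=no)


Language requires equal numbers of a's and b's
PDA pushes for each 'a', pops for each 'b'
Number of a's = 1
Number of b's = 7
1 != 7 -> Reject

0


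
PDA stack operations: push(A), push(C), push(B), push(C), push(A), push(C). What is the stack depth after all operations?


Tracing stack operations:
  push(A) -> stack = [A], depth=1
  push(C) -> stack = [A,C], depth=2
  push(B) -> stack = [A,C,B], depth=3
  push(C) -> stack = [A,C,B,C], depth=4
  push(A) -> stack = [A,C,B,C,A], depth=5
  push(C) -> stack = [A,C,B,C,A,C], depth=6
Final depth = 6

6


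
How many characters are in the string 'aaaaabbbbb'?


String: 'aaaaabbbbb'
Counting characters:
  'a' appears 5 time(s)
  'b' appears 5 time(s)
Total length = 5 + 5 = 10

10


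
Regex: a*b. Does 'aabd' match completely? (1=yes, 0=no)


Pattern: a*b
String: 'aabd'
Pattern requires: zero or more 'a's followed by exactly one 'b'
Found 2 leading 'a's
Remaining: 'bd'
Remaining is not 'b' -> no match
Result: 0

0


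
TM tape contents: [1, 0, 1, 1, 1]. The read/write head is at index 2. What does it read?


Tape: [1, 0, 1, 1, 1]
Positions: 0 1 2 3 4
Values:    1 0 1 1 1
Head at position 2
tape[2] = 1

1


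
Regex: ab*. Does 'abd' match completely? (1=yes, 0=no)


Pattern: ab*
String: 'abd'
Pattern requires: exactly one 'a' followed by zero or more 'b's
First char is 'a' -> OK
Rest 'bd': all b's? No
Result: 0

0


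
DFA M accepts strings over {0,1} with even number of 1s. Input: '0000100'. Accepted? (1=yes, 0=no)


DFA has 2 states: q_even (start, accept=yes) and q_odd
Processing string '0000100' character by character:
  Position 0: read '0', 1-count=0 -> q_even (no change)
  Position 1: read '0', 1-count=0 -> q_even (no change)
  Position 2: read '0', 1-count=0 -> q_even (no change)
  Position 3: read '0', 1-count=0 -> q_even (no change)
  Position 4: read '1', 1-count=1 -> q_odd
  Position 5: read '0', 1-count=1 -> q_odd (no change)
  Position 6: read '0', 1-count=1 -> q_odd (no change)
Final state: q_odd, total 1s = 1 (odd); the DFA requires an even count -> reject

0


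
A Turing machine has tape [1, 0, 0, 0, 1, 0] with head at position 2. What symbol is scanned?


Tape: [1, 0, 0, 0, 1, 0]
Positions: 0 1 2 3 4 5
Values:    1 0 0 0 1 0
Head at position 2
tape[2] = 0

0


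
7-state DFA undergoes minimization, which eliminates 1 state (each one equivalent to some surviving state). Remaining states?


Original DFA: 7 states
Redundant states removed: 1
Minimized states = original - removed
= 7 - 1
= 6

6


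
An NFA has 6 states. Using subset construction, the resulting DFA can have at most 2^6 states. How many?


NFA has 6 states
Subset construction: each DFA state = subset of NFA states
Maximum subsets = 2^6
2^6 = 64

64


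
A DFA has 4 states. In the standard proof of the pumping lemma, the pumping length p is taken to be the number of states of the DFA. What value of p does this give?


Pumping lemma for regular languages (standard proof):
Take p = |Q|, the number of DFA states.
Any string of length >= |Q| passes through |Q|+1 states while reading its first |Q| symbols,
so by pigeonhole some state repeats, giving the loop that can be pumped.
Here |Q| = 4
Therefore the proof uses p = 4

4


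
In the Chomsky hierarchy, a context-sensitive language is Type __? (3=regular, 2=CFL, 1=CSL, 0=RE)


Chomsky hierarchy levels:
  Type 3: Regular (DFA/NFA/regex)
  Type 2: Context-free (PDA)
  Type 1: Context-sensitive
  Type 0: Recursively enumerable (TM)
'context-sensitive' corresponds to Type 1

1


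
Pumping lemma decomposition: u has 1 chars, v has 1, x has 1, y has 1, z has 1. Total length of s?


|s| = |u| + |v| + |x| + |y| + |z|
= 1 + 1 + 1 + 1 + 1
= 2 + 1 + 2
= 3 + 2
= 5

5


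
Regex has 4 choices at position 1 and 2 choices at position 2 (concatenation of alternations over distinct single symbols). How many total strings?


First group: 4 alternatives
Second group: 2 alternatives
Concatenation: each choice from group 1 pairs with each from group 2
Total = 4 x 2 = 8

8


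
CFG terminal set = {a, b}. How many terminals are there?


Terminal symbols: a, b
Counting each: a (#1), b (#2)
Total = 2

2


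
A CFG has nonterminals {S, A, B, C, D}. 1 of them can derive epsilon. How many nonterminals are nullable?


Nonterminals: {S, A, B, C, D}
A nonterminal is nullable if it can derive epsilon
Counting nullable nonterminals: 1
Total nullable = 1

1


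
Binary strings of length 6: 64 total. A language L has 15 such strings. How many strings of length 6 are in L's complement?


Alphabet: {0,1}
String length: 6
Total strings of length 6 = 2^6 = 64
Strings in L = 15
Complement = total - |L|
= 64 - 15
= 49

49


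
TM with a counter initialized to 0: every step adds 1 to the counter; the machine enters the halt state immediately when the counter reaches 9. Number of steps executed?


Counter starts at 0. Counting sequence:
  Step 1: counter = 1
  Step 2: counter = 2
  Step 3: counter = 3
  Step 4: counter = 4
  Step 5: counter = 5
  Step 6: counter = 6
  ...
  Step 9: counter = 9
Counter reached 9 -> halt
Total steps = 9

9


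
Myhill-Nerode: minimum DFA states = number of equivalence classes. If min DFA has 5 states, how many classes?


Myhill-Nerode theorem:
Number of equivalence classes = number of states in minimal DFA
Minimal DFA states = 5
Therefore equivalence classes = 5

5


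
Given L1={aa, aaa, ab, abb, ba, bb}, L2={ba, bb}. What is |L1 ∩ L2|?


L1 = {aa, aaa, ab, abb, ba, bb}
L2 = {ba, bb}
Checking each string in L1 against L2:
  'aa': in L2? No
  'aaa': in L2? No
  'ab': in L2? No
  'abb': in L2? No
  'ba': in L2? Yes
  'bb': in L2? Yes
Intersection = {ba, bb}
|L1 ∩ L2| = 2

2


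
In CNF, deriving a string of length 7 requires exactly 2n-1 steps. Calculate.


Chomsky Normal Form derivation:
String length n = 7
Each step either:
  - Splits a nonterminal into two (n-1 such steps)
  - Converts a nonterminal to terminal (n such steps)
Total = (n-1) + n = 2n - 1
= 2(7) - 1
= 14 - 1
= 13

13


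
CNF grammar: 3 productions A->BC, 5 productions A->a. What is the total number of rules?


CNF allows two rule forms:
  A -> BC (binary): 3 rules
  A -> a (terminal): 5 rules
Total = 3 + 5 = 8

8


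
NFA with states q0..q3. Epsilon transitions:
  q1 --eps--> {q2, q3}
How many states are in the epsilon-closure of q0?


Starting from q0
Initialize closure = {q0}
q0 has no outgoing epsilon transitions -> nothing to add
Final closure: {q0}
Size = 1

1


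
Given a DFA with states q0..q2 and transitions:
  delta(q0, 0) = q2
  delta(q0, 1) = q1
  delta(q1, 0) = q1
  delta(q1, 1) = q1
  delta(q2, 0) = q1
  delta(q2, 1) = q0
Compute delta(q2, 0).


Looking up transition function:
delta(q2, 0) in the table
Row: q2, Column: 0
Result: q1

q1


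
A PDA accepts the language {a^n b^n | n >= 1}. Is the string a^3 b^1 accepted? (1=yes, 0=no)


Language requires equal numbers of a's and b's
PDA pushes for each 'a', pops for each 'b'
Number of a's = 3
Number of b's = 1
3 != 1 -> Reject

0


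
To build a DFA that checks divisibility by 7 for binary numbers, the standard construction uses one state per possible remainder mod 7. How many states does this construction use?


Divisibility by 7 is tracked via the remainder mod 7: 0, 1, ..., 6
The construction assigns one state to each remainder
Number of remainders = 7

7


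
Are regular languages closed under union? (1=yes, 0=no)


Regular languages are closed under:
- Union (DFA product construction)
- Intersection (DFA product construction)
- Complement (swap accept/reject states)
- Concatenation (NFA construction)
- Kleene star (NFA construction)
union is in this list
Therefore: closed

1


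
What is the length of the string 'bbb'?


String: 'bbb'
Counting characters:
  'b' appears 3 time(s)
Total length = 0 + 3 = 3

3


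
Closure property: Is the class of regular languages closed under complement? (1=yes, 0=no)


Regular languages are closed under all standard operations:
- Union: Yes (product construction)
- Intersection: Yes (product construction)
- Complement: Yes (swap accept/reject)
- Concatenation: Yes (NFA construction)
Operation: complement -> Closed

1


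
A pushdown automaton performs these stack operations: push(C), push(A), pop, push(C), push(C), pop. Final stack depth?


Tracing stack operations:
  push(C) -> stack = [C], depth=1
  push(A) -> stack = [C,A], depth=2
  pop -> removed A, stack = [C], depth=1
  push(C) -> stack = [C,C], depth=2
  push(C) -> stack = [C,C,C], depth=3
  pop -> removed C, stack = [C,C], depth=2
Final depth = 2

2


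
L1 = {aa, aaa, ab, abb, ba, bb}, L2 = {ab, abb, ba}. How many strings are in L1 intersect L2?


L1 = {aa, aaa, ab, abb, ba, bb}
L2 = {ab, abb, ba}
Checking each string in L1 against L2:
  'aa': in L2? No
  'aaa': in L2? No
  'ab': in L2? Yes
  'abb': in L2? Yes
  'ba': in L2? Yes
  'bb': in L2? No
Intersection = {ab, abb, ba}
|L1 ∩ L2| = 3

3


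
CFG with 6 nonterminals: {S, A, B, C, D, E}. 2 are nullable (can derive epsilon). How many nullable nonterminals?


Nonterminals: {S, A, B, C, D, E}
A nonterminal is nullable if it can derive epsilon
Counting nullable nonterminals: 2
Total nullable = 2

2


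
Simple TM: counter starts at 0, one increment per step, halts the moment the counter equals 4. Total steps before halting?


Counter starts at 0. Counting sequence:
  Step 1: counter = 1
  Step 2: counter = 2
  Step 3: counter = 3
  Step 4: counter = 4
Counter reached 4 -> halt
Total steps = 4

4


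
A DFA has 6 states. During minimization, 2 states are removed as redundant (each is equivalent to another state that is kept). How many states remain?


Original DFA: 6 states
Redundant states removed: 2
Minimized states = original - removed
= 6 - 2
= 4

4


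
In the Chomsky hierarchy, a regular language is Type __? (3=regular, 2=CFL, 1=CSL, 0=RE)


Chomsky hierarchy levels:
  Type 3: Regular (DFA/NFA/regex)
  Type 2: Context-free (PDA)
  Type 1: Context-sensitive
  Type 0: Recursively enumerable (TM)
'regular' corresponds to Type 3

3


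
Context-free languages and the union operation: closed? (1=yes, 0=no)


CFL closure properties:
  Closed under: union, concatenation, Kleene star
  NOT closed under: intersection, complement
Operation 'union' is in closed list -> Yes (closed)

1


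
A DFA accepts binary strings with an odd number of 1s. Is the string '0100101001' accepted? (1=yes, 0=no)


DFA has 2 states: q_even (start, accept=no) and q_odd
Processing string '0100101001' character by character:
  Position 0: read '0', 1-count=0 -> q_even (no change)
  Position 1: read '1', 1-count=1 -> q_odd
  Position 2: read '0', 1-count=1 -> q_odd (no change)
  Position 3: read '0', 1-count=1 -> q_odd (no change)
  Position 4: read '1', 1-count=2 -> q_even
  Position 5: read '0', 1-count=2 -> q_even (no change)
  Position 6: read '1', 1-count=3 -> q_odd
  Position 7: read '0', 1-count=3 -> q_odd (no change)
  Position 8: read '0', 1-count=3 -> q_odd (no change)
  Position 9: read '1', 1-count=4 -> q_even
Final state: q_even, total 1s = 4 (even); the DFA requires an odd count -> reject

0


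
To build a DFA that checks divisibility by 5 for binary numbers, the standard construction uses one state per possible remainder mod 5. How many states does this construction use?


Divisibility by 5 is tracked via the remainder mod 5: 0, 1, ..., 4
The construction assigns one state to each remainder
Number of remainders = 5

5


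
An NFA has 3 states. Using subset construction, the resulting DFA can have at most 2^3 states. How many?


NFA has 3 states
Subset construction: each DFA state = subset of NFA states
Maximum subsets = 2^3
2^3 = 8

8


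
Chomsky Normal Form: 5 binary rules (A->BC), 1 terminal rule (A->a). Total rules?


CNF allows two rule forms:
  A -> BC (binary): 5 rules
  A -> a (terminal): 1 rule
Total = 5 + 1 = 6

6


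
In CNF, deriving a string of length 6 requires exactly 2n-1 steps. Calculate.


Chomsky Normal Form derivation:
String length n = 6
Each step either:
  - Splits a nonterminal into two (n-1 such steps)
  - Converts a nonterminal to terminal (n such steps)
Total = (n-1) + n = 2n - 1
= 2(6) - 1
= 12 - 1
= 11

11


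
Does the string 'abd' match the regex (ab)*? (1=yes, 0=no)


Pattern: (ab)*
String: 'abd'
Pattern requires: zero or more repetitions of 'ab'
Length 3 is odd -> cannot be (ab)* -> no match
Result: 0

0


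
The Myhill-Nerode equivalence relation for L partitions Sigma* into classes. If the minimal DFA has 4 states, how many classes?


Myhill-Nerode theorem:
Number of equivalence classes = number of states in minimal DFA
Minimal DFA states = 4
Therefore equivalence classes = 4

4


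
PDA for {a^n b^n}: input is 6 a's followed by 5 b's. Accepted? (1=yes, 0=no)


Language requires equal numbers of a's and b's
PDA pushes for each 'a', pops for each 'b'
Number of a's = 6
Number of b's = 5
6 != 5 -> Reject

0


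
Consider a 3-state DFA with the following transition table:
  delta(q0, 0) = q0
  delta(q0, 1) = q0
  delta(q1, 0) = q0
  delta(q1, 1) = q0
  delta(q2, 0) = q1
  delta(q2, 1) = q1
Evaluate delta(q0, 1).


Looking up transition function:
delta(q0, 1) in the table
Row: q0, Column: 1
Result: q0

q0


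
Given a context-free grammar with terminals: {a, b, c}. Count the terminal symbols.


Terminal symbols: a, b, c
Counting each: a (#1), b (#2), c (#3)
Total = 3

3


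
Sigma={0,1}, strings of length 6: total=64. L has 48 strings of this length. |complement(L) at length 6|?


Alphabet: {0,1}
String length: 6
Total strings of length 6 = 2^6 = 64
Strings in L = 48
Complement = total - |L|
= 64 - 48
= 16

16


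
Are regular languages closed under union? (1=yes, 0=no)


Regular languages are closed under:
- Union (DFA product construction)
- Intersection (DFA product construction)
- Complement (swap accept/reject states)
- Concatenation (NFA construction)
- Kleene star (NFA construction)
union is in this list
Therefore: closed

1


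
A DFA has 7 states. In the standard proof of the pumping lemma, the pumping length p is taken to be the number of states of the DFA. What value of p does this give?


Pumping lemma for regular languages (standard proof):
Take p = |Q|, the number of DFA states.
Any string of length >= |Q| passes through |Q|+1 states while reading its first |Q| symbols,
so by pigeonhole some state repeats, giving the loop that can be pumped.
Here |Q| = 7
Therefore the proof uses p = 7

7


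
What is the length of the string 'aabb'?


String: 'aabb'
Counting characters:
  'a' appears 2 time(s)
  'b' appears 2 time(s)
Total length = 2 + 2 = 4

4


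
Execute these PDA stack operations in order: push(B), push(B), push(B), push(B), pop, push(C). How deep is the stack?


Tracing stack operations:
  push(B) -> stack = [B], depth=1
  push(B) -> stack = [B,B], depth=2
  push(B) -> stack = [B,B,B], depth=3
  push(B) -> stack = [B,B,B,B], depth=4
  pop -> removed B, stack = [B,B,B], depth=3
  push(C) -> stack = [B,B,B,C], depth=4
Final depth = 4

4


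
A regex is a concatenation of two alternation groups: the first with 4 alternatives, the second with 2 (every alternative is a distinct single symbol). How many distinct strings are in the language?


First group: 4 alternatives
Second group: 2 alternatives
Concatenation: each choice from group 1 pairs with each from group 2
Total = 4 x 2 = 8

8


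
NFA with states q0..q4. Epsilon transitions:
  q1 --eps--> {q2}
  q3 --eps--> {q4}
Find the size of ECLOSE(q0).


Starting from q0
Initialize closure = {q0}
q0 has no outgoing epsilon transitions -> nothing to add
Final closure: {q0}
Size = 1

1


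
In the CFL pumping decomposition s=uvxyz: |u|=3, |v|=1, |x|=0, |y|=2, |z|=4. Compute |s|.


|s| = |u| + |v| + |x| + |y| + |z|
= 3 + 1 + 0 + 2 + 4
= 4 + 0 + 6
= 4 + 6
= 10

10


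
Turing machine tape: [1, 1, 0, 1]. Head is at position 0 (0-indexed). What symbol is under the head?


Tape: [1, 1, 0, 1]
Positions: 0 1 2 3
Values:    1 1 0 1
Head at position 0
tape[0] = 1

1


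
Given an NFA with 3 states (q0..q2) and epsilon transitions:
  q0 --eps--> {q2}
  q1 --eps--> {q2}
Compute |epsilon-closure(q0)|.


Starting from q0
Initialize closure = {q0}
Follow epsilon from q0 -> add q2
Final closure: {q0, q2}
Size = 2

2


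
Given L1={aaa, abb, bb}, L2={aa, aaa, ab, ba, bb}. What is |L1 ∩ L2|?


L1 = {aaa, abb, bb}
L2 = {aa, aaa, ab, ba, bb}
Checking each string in L1 against L2:
  'aaa': in L2? Yes
  'abb': in L2? No
  'bb': in L2? Yes
Intersection = {aaa, bb}
|L1 ∩ L2| = 2

2


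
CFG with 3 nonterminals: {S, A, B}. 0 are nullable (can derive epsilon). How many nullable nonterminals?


Nonterminals: {S, A, B}
A nonterminal is nullable if it can derive epsilon
Counting nullable nonterminals: 0
Total nullable = 0

0


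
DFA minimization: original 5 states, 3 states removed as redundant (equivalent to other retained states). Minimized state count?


Original DFA: 5 states
Redundant states removed: 3
Minimized states = original - removed
= 5 - 3
= 2

2


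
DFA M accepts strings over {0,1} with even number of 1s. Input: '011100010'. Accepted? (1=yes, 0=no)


DFA has 2 states: q_even (start, accept=yes) and q_odd
Processing string '011100010' character by character:
  Position 0: read '0', 1-count=0 -> q_even (no change)
  Position 1: read '1', 1-count=1 -> q_odd
  Position 2: read '1', 1-count=2 -> q_even
  Position 3: read '1', 1-count=3 -> q_odd
  Position 4: read '0', 1-count=3 -> q_odd (no change)
  Position 5: read '0', 1-count=3 -> q_odd (no change)
  Position 6: read '0', 1-count=3 -> q_odd (no change)
  Position 7: read '1', 1-count=4 -> q_even
  Position 8: read '0', 1-count=4 -> q_even (no change)
Final state: q_even, total 1s = 4 (even); the DFA requires an even count -> accept

1


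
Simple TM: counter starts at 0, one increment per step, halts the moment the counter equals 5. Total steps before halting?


Counter starts at 0. Counting sequence:
  Step 1: counter = 1
  Step 2: counter = 2
  Step 3: counter = 3
  Step 4: counter = 4
  Step 5: counter = 5
Counter reached 5 -> halt
Total steps = 5

5


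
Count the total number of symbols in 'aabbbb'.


String: 'aabbbb'
Counting characters:
  'a' appears 2 time(s)
  'b' appears 4 time(s)
Total length = 2 + 4 = 6

6


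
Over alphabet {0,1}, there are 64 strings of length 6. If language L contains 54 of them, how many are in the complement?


Alphabet: {0,1}
String length: 6
Total strings of length 6 = 2^6 = 64
Strings in L = 54
Complement = total - |L|
= 64 - 54
= 10

10


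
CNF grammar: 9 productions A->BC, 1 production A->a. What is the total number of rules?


CNF allows two rule forms:
  A -> BC (binary): 9 rules
  A -> a (terminal): 1 rule
Total = 9 + 1 = 10

10


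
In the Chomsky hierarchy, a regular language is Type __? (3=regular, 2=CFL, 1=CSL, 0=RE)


Chomsky hierarchy levels:
  Type 3: Regular (DFA/NFA/regex)
  Type 2: Context-free (PDA)
  Type 1: Context-sensitive
  Type 0: Recursively enumerable (TM)
'regular' corresponds to Type 3

3


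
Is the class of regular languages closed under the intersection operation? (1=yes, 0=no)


Regular languages are closed under:
- Union (DFA product construction)
- Intersection (DFA product construction)
- Complement (swap accept/reject states)
- Concatenation (NFA construction)
- Kleene star (NFA construction)
intersection is in this list
Therefore: closed

1


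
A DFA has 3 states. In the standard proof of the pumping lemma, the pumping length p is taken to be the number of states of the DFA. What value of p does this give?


Pumping lemma for regular languages (standard proof):
Take p = |Q|, the number of DFA states.
Any string of length >= |Q| passes through |Q|+1 states while reading its first |Q| symbols,
so by pigeonhole some state repeats, giving the loop that can be pumped.
Here |Q| = 3
Therefore the proof uses p = 3

3


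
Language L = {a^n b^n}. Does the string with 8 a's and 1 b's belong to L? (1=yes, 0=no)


Language requires equal numbers of a's and b's
PDA pushes for each 'a', pops for each 'b'
Number of a's = 8
Number of b's = 1
8 != 1 -> Reject

0


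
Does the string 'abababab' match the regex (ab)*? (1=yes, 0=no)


Pattern: (ab)*
String: 'abababab'
Pattern requires: zero or more repetitions of 'ab'
Pairs: ['ab', 'ab', 'ab', 'ab']
All pairs are 'ab'? Yes
Result: 1

1


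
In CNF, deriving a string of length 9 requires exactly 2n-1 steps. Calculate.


Chomsky Normal Form derivation:
String length n = 9
Each step either:
  - Splits a nonterminal into two (n-1 such steps)
  - Converts a nonterminal to terminal (n such steps)
Total = (n-1) + n = 2n - 1
= 2(9) - 1
= 18 - 1
= 17

17


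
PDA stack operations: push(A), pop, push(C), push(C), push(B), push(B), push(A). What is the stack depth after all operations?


Tracing stack operations:
  push(A) -> stack = [A], depth=1
  pop -> removed A, stack = [], depth=0
  push(C) -> stack = [C], depth=1
  push(C) -> stack = [C,C], depth=2
  push(B) -> stack = [C,C,B], depth=3
  push(B) -> stack = [C,C,B,B], depth=4
  push(A) -> stack = [C,C,B,B,A], depth=5
Final depth = 5

5


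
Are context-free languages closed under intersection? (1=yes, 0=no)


CFL closure properties:
  Closed under: union, concatenation, Kleene star
  NOT closed under: intersection, complement
Operation 'intersection' is in not-closed list -> No (not closed)

0


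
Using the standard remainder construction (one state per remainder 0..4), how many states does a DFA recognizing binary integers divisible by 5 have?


Divisibility by 5 is tracked via the remainder mod 5: 0, 1, ..., 4
The construction assigns one state to each remainder
Number of remainders = 5

5


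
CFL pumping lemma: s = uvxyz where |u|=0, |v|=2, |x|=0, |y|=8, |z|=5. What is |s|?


|s| = |u| + |v| + |x| + |y| + |z|
= 0 + 2 + 0 + 8 + 5
= 2 + 0 + 13
= 2 + 13
= 15

15


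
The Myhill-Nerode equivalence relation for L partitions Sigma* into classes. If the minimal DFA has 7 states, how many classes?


Myhill-Nerode theorem:
Number of equivalence classes = number of states in minimal DFA
Minimal DFA states = 7
Therefore equivalence classes = 7

7


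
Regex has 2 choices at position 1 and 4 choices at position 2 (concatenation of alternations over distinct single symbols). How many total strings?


First group: 2 alternatives
Second group: 4 alternatives
Concatenation: each choice from group 1 pairs with each from group 2
Total = 2 x 4 = 8

8


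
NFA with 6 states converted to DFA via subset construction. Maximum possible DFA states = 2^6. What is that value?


NFA has 6 states
Subset construction: each DFA state = subset of NFA states
Maximum subsets = 2^6
2^6 = 64

64


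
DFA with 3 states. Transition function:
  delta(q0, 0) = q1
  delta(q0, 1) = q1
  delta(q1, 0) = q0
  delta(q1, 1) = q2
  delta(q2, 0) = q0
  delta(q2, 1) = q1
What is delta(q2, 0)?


Looking up transition function:
delta(q2, 0) in the table
Row: q2, Column: 0
Result: q0

q0


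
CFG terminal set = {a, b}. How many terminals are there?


Terminal symbols: a, b
Counting each: a (#1), b (#2)
Total = 2

2


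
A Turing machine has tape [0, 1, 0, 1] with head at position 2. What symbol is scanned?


Tape: [0, 1, 0, 1]
Positions: 0 1 2 3
Values:    0 1 0 1
Head at position 2
tape[2] = 0

0


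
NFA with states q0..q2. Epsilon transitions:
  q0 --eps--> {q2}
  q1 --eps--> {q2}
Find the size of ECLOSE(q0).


Starting from q0
Initialize closure = {q0}
Follow epsilon from q0 -> add q2
Final closure: {q0, q2}
Size = 2

2


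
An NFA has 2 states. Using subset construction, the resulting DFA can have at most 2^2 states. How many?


NFA has 2 states
Subset construction: each DFA state = subset of NFA states
Maximum subsets = 2^2
2^2 = 4

4


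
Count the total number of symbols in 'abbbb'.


String: 'abbbb'
Counting characters:
  'a' appears 1 time(s)
  'b' appears 4 time(s)
Total length = 1 + 4 = 5

5


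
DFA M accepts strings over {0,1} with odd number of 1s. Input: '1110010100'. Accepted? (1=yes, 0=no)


DFA has 2 states: q_even (start, accept=no) and q_odd
Processing string '1110010100' character by character:
  Position 0: read '1', 1-count=1 -> q_odd
  Position 1: read '1', 1-count=2 -> q_even
  Position 2: read '1', 1-count=3 -> q_odd
  Position 3: read '0', 1-count=3 -> q_odd (no change)
  Position 4: read '0', 1-count=3 -> q_odd (no change)
  Position 5: read '1', 1-count=4 -> q_even
  Position 6: read '0', 1-count=4 -> q_even (no change)
  Position 7: read '1', 1-count=5 -> q_odd
  Position 8: read '0', 1-count=5 -> q_odd (no change)
  Position 9: read '0', 1-count=5 -> q_odd (no change)
Final state: q_odd, total 1s = 5 (odd); the DFA requires an odd count -> accept

1


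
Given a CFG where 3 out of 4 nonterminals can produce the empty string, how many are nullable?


Nonterminals: {S, A, B, C}
A nonterminal is nullable if it can derive epsilon
Counting nullable nonterminals: 3
Total nullable = 3

3


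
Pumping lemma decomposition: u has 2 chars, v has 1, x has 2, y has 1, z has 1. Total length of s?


|s| = |u| + |v| + |x| + |y| + |z|
= 2 + 1 + 2 + 1 + 1
= 3 + 2 + 2
= 5 + 2
= 7

7


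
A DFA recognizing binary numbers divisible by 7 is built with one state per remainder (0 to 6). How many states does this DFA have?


Divisibility by 7 is tracked via the remainder mod 7: 0, 1, ..., 6
The construction assigns one state to each remainder
Number of remainders = 7

7


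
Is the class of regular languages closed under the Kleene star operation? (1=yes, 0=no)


Regular languages are closed under:
- Union (DFA product construction)
- Intersection (DFA product construction)
- Complement (swap accept/reject states)
- Concatenation (NFA construction)
- Kleene star (NFA construction)
Kleene star is in this list
Therefore: closed

1


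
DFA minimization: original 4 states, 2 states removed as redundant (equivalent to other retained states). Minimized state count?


Original DFA: 4 states
Redundant states removed: 2
Minimized states = original - removed
= 4 - 2
= 2

2


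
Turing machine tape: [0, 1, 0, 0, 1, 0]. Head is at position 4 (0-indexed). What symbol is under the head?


Tape: [0, 1, 0, 0, 1, 0]
Positions: 0 1 2 3 4 5
Values:    0 1 0 0 1 0
Head at position 4
tape[4] = 1

1


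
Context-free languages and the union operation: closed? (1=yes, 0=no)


CFL closure properties:
  Closed under: union, concatenation, Kleene star
  NOT closed under: intersection, complement
Operation 'union' is in closed list -> Yes (closed)

1


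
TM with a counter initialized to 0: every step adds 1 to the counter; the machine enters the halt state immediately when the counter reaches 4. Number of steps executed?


Counter starts at 0. Counting sequence:
  Step 1: counter = 1
  Step 2: counter = 2
  Step 3: counter = 3
  Step 4: counter = 4
Counter reached 4 -> halt
Total steps = 4

4


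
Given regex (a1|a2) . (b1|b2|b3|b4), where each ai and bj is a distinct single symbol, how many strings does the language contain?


First group: 2 alternatives
Second group: 4 alternatives
Concatenation: each choice from group 1 pairs with each from group 2
Total = 2 x 4 = 8

8


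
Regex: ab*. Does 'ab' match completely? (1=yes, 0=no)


Pattern: ab*
String: 'ab'
Pattern requires: exactly one 'a' followed by zero or more 'b's
First char is 'a' -> OK
Rest 'b': all b's? Yes
Result: 1

1


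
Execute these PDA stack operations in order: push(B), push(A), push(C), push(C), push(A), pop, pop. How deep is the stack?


Tracing stack operations:
  push(B) -> stack = [B], depth=1
  push(A) -> stack = [B,A], depth=2
  push(C) -> stack = [B,A,C], depth=3
  push(C) -> stack = [B,A,C,C], depth=4
  push(A) -> stack = [B,A,C,C,A], depth=5
  pop -> removed A, stack = [B,A,C,C], depth=4
  pop -> removed C, stack = [B,A,C], depth=3
Final depth = 3

3


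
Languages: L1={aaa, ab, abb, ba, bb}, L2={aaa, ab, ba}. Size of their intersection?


L1 = {aaa, ab, abb, ba, bb}
L2 = {aaa, ab, ba}
Checking each string in L1 against L2:
  'aaa': in L2? Yes
  'ab': in L2? Yes
  'abb': in L2? No
  'ba': in L2? Yes
  'bb': in L2? No
Intersection = {aaa, ab, ba}
|L1 ∩ L2| = 3

3


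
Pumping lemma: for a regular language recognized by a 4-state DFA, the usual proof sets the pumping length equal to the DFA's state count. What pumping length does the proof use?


Pumping lemma for regular languages (standard proof):
Take p = |Q|, the number of DFA states.
Any string of length >= |Q| passes through |Q|+1 states while reading its first |Q| symbols,
so by pigeonhole some state repeats, giving the loop that can be pumped.
Here |Q| = 4
Therefore the proof uses p = 4

4


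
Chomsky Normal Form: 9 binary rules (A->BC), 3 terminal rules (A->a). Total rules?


CNF allows two rule forms:
  A -> BC (binary): 9 rules
  A -> a (terminal): 3 rules
Total = 9 + 3 = 12

12


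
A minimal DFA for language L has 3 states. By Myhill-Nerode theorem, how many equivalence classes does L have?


Myhill-Nerode theorem:
Number of equivalence classes = number of states in minimal DFA
Minimal DFA states = 3
Therefore equivalence classes = 3

3


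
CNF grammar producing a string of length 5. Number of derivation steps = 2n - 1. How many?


Chomsky Normal Form derivation:
String length n = 5
Each step either:
  - Splits a nonterminal into two (n-1 such steps)
  - Converts a nonterminal to terminal (n such steps)
Total = (n-1) + n = 2n - 1
= 2(5) - 1
= 10 - 1
= 9

9


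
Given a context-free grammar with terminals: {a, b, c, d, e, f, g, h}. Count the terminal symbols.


Terminal symbols: a, b, c, d, e, f, g, h
Counting each: a (#1), b (#2), c (#3), d (#4), e (#5), f (#6), g (#7), h (#8)
Total = 8

8


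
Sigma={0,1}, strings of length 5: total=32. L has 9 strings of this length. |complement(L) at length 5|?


Alphabet: {0,1}
String length: 5
Total strings of length 5 = 2^5 = 32
Strings in L = 9
Complement = total - |L|
= 32 - 9
= 23

23


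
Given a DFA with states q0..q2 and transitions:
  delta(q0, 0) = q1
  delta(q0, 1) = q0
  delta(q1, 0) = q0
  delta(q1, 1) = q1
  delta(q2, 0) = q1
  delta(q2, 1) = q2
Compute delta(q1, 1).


Looking up transition function:
delta(q1, 1) in the table
Row: q1, Column: 1
Result: q1

q1


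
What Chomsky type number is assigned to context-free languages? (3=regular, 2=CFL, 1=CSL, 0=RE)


Chomsky hierarchy levels:
  Type 3: Regular (DFA/NFA/regex)
  Type 2: Context-free (PDA)
  Type 1: Context-sensitive
  Type 0: Recursively enumerable (TM)
'context-free' corresponds to Type 2

2


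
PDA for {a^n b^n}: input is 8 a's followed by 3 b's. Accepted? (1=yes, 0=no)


Language requires equal numbers of a's and b's
PDA pushes for each 'a', pops for each 'b'
Number of a's = 8
Number of b's = 3
8 != 3 -> Reject

0


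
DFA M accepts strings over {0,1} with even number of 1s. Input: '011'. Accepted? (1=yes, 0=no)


DFA has 2 states: q_even (start, accept=yes) and q_odd
Processing string '011' character by character:
  Position 0: read '0', 1-count=0 -> q_even (no change)
  Position 1: read '1', 1-count=1 -> q_odd
  Position 2: read '1', 1-count=2 -> q_even
Final state: q_even, total 1s = 2 (even); the DFA requires an even count -> accept

1


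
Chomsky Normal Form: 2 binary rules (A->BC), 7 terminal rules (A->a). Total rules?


CNF allows two rule forms:
  A -> BC (binary): 2 rules
  A -> a (terminal): 7 rules
Total = 2 + 7 = 9

9


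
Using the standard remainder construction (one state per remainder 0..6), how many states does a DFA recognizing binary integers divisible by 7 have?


Divisibility by 7 is tracked via the remainder mod 7: 0, 1, ..., 6
The construction assigns one state to each remainder
Number of remainders = 7

7


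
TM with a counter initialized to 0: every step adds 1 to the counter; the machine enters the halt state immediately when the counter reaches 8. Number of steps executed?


Counter starts at 0. Counting sequence:
  Step 1: counter = 1
  Step 2: counter = 2
  Step 3: counter = 3
  Step 4: counter = 4
  Step 5: counter = 5
  Step 6: counter = 6
  Step 7: counter = 7
  Step 8: counter = 8
Counter reached 8 -> halt
Total steps = 8

8


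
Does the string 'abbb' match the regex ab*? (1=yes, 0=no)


Pattern: ab*
String: 'abbb'
Pattern requires: exactly one 'a' followed by zero or more 'b's
First char is 'a' -> OK
Rest 'bbb': all b's? Yes
Result: 1

1


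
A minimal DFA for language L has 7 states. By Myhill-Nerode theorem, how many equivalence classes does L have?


Myhill-Nerode theorem:
Number of equivalence classes = number of states in minimal DFA
Minimal DFA states = 7
Therefore equivalence classes = 7

7


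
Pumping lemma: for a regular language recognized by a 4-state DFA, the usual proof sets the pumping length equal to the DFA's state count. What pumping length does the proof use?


Pumping lemma for regular languages (standard proof):
Take p = |Q|, the number of DFA states.
Any string of length >= |Q| passes through |Q|+1 states while reading its first |Q| symbols,
so by pigeonhole some state repeats, giving the loop that can be pumped.
Here |Q| = 4
Therefore the proof uses p = 4

4


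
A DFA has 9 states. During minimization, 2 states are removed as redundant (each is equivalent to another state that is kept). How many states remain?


Original DFA: 9 states
Redundant states removed: 2
Minimized states = original - removed
= 9 - 2
= 7

7


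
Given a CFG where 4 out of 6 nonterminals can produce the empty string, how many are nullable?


Nonterminals: {S, A, B, C, D, E}
A nonterminal is nullable if it can derive epsilon
Counting nullable nonterminals: 4
Total nullable = 4

4


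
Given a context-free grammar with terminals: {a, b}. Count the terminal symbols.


Terminal symbols: a, b
Counting each: a (#1), b (#2)
Total = 2

2


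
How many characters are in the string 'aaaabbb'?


String: 'aaaabbb'
Counting characters:
  'a' appears 4 time(s)
  'b' appears 3 time(s)
Total length = 4 + 3 = 7

7


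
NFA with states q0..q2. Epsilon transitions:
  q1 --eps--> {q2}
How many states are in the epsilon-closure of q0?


Starting from q0
Initialize closure = {q0}
q0 has no outgoing epsilon transitions -> nothing to add
Final closure: {q0}
Size = 1

1


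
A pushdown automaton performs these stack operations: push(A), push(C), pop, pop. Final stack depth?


Tracing stack operations:
  push(A) -> stack = [A], depth=1
  push(C) -> stack = [A,C], depth=2
  pop -> removed C, stack = [A], depth=1
  pop -> removed A, stack = [], depth=0
Final depth = 0

0


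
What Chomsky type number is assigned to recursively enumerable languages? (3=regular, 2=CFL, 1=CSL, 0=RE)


Chomsky hierarchy levels:
  Type 3: Regular (DFA/NFA/regex)
  Type 2: Context-free (PDA)
  Type 1: Context-sensitive
  Type 0: Recursively enumerable (TM)
'recursively enumerable' corresponds to Type 0

0


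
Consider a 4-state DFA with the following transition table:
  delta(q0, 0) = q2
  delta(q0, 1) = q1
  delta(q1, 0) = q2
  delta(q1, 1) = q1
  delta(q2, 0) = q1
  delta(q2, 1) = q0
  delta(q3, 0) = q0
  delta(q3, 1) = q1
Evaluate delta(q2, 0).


Looking up transition function:
delta(q2, 0) in the table
Row: q2, Column: 0
Result: q1

q1


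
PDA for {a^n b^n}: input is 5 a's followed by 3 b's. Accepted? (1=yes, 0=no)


Language requires equal numbers of a's and b's
PDA pushes for each 'a', pops for each 'b'
Number of a's = 5
Number of b's = 3
5 != 3 -> Reject

0


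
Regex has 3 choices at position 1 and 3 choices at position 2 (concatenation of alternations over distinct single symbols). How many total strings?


First group: 3 alternatives
Second group: 3 alternatives
Concatenation: each choice from group 1 pairs with each from group 2
Total = 3 x 3 = 9

9


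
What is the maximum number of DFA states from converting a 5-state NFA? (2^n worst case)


NFA has 5 states
Subset construction: each DFA state = subset of NFA states
Maximum subsets = 2^5
2^5 = 32

32


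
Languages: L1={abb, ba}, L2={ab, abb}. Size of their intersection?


L1 = {abb, ba}
L2 = {ab, abb}
Checking each string in L1 against L2:
  'abb': in L2? Yes
  'ba': in L2? No
Intersection = {abb}
|L1 ∩ L2| = 1

1


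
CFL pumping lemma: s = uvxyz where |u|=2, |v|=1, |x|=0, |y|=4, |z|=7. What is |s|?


|s| = |u| + |v| + |x| + |y| + |z|
= 2 + 1 + 0 + 4 + 7
= 3 + 0 + 11
= 3 + 11
= 14

14


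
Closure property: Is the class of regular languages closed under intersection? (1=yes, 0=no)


Regular languages are closed under all standard operations:
- Union: Yes (product construction)
- Intersection: Yes (product construction)
- Complement: Yes (swap accept/reject)
- Concatenation: Yes (NFA construction)
Operation: intersection -> Closed

1


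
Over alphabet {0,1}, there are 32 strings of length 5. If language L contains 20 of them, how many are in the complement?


Alphabet: {0,1}
String length: 5
Total strings of length 5 = 2^5 = 32
Strings in L = 20
Complement = total - |L|
= 32 - 20
= 12

12


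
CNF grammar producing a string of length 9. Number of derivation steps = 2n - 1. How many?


Chomsky Normal Form derivation:
String length n = 9
Each step either:
  - Splits a nonterminal into two (n-1 such steps)
  - Converts a nonterminal to terminal (n such steps)
Total = (n-1) + n = 2n - 1
= 2(9) - 1
= 18 - 1
= 17

17


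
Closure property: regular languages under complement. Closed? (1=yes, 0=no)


Regular languages are closed under:
- Union (DFA product construction)
- Intersection (DFA product construction)
- Complement (swap accept/reject states)
- Concatenation (NFA construction)
- Kleene star (NFA construction)
complement is in this list
Therefore: closed

1


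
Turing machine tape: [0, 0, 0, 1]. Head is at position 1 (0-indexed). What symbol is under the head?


Tape: [0, 0, 0, 1]
Positions: 0 1 2 3
Values:    0 0 0 1
Head at position 1
tape[1] = 0

0


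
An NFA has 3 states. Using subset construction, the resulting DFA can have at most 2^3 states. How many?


NFA has 3 states
Subset construction: each DFA state = subset of NFA states
Maximum subsets = 2^3
2^3 = 8

8


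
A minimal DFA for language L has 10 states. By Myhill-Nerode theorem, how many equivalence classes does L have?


Myhill-Nerode theorem:
Number of equivalence classes = number of states in minimal DFA
Minimal DFA states = 10
Therefore equivalence classes = 10

10


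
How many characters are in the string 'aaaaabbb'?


String: 'aaaaabbb'
Counting characters:
  'a' appears 5 time(s)
  'b' appears 3 time(s)
Total length = 5 + 3 = 8

8


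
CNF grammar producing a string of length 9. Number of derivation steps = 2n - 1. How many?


Chomsky Normal Form derivation:
String length n = 9
Each step either:
  - Splits a nonterminal into two (n-1 such steps)
  - Converts a nonterminal to terminal (n such steps)
Total = (n-1) + n = 2n - 1
= 2(9) - 1
= 18 - 1
= 17

17


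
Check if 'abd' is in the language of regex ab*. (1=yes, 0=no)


Pattern: ab*
String: 'abd'
Pattern requires: exactly one 'a' followed by zero or more 'b's
First char is 'a' -> OK
Rest 'bd': all b's? No
Result: 0

0


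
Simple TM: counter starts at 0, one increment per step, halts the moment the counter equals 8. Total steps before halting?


Counter starts at 0. Counting sequence:
  Step 1: counter = 1
  Step 2: counter = 2
  Step 3: counter = 3
  Step 4: counter = 4
  Step 5: counter = 5
  Step 6: counter = 6
  Step 7: counter = 7
  Step 8: counter = 8
Counter reached 8 -> halt
Total steps = 8

8
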